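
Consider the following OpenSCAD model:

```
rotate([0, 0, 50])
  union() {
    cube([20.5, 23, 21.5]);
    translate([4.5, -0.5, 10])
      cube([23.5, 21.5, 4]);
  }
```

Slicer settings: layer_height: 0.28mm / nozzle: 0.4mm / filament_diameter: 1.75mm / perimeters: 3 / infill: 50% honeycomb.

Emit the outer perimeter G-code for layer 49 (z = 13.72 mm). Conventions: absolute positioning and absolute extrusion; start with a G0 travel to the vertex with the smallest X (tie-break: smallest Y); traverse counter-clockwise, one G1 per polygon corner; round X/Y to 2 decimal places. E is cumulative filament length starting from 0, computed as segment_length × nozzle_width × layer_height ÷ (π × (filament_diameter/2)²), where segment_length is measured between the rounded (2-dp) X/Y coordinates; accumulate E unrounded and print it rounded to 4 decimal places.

At z = 13.72 mm: the 20.5×23 cube contributes its full rectangle; the cube at (4.5, -0.5) (footprint 23.5×21.5) is included at this height; Taking the union: the regions partially overlap (shared area 336.00 mm²), so overlapping operands fuse into one piece — 1 connected region; (whole slice rotated 50° about Z — lengths, areas and connectivity unchanged). The outline is a single polygon with 8 vertices. Extrusion per mm of travel: 0.4 × 0.28 / (π × 0.875²) = 0.046564. Accumulating E over each segment gives final E = 4.7965.

G0 X-17.62 Y14.78 Z13.72
G1 X0.00 Y0.00 E1.0709
G1 X2.89 Y3.45 E1.2805
G1 X3.28 Y3.13 E1.3039
G1 X18.38 Y21.13 E2.3980
G1 X1.91 Y34.95 E3.3991
G1 X-2.91 Y29.20 E3.7485
G1 X-4.44 Y30.49 E3.8417
G1 X-17.62 Y14.78 E4.7965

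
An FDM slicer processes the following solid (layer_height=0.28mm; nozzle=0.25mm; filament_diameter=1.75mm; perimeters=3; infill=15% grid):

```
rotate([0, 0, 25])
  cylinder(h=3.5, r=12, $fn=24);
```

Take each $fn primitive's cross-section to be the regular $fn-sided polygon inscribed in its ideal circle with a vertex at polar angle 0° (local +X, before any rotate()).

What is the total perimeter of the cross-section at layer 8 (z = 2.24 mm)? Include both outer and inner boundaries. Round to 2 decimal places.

75.18 mm

At z = 2.24 mm: the r=12 cylinder contributes a regular 24-gon of circumradius 12 (perimeter = 2·24·12.000·sin(180°/24) = 75.18 mm); (rotated 25° about Z; rotation is an isometry so areas/perimeters/island counts are preserved). Overall, the cross-section is a single solid region. Total boundary length (outer) = 75.18 mm.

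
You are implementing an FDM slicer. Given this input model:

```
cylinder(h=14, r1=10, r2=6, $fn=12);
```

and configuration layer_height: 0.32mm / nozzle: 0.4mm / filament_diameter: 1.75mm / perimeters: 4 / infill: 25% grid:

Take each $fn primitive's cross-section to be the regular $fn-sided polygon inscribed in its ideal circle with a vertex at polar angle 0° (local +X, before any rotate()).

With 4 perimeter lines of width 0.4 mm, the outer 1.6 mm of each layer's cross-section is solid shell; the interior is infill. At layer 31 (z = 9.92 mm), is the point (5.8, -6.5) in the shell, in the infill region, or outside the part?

outside

At z = 9.92 mm: the cone (r1=10→r2=6) has section circumradius 7.166 here — a regular 12-gon. Overall, the cross-section is a single solid region. The nearest boundary edge runs (3.58, -6.21)→(6.21, -3.58); distance from the point to it = 1.78 mm. The point is not inside any of the regions above, so it lies outside the cross-section (1.78 mm from the nearest boundary).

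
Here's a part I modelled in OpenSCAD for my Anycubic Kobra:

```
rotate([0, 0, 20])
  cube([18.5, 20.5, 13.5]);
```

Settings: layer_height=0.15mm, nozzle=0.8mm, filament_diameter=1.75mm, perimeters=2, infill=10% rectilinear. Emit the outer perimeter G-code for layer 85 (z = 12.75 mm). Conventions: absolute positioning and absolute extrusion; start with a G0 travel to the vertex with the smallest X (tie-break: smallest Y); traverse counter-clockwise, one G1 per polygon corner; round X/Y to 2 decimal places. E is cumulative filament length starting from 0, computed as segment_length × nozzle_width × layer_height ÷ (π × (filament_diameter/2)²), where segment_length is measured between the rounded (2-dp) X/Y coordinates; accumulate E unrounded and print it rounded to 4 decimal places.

At z = 12.75 mm: the cube is present — its section is the full 18.5×20.5 rectangle; (rotated 20° about Z; rotation is an isometry so areas/perimeters/island counts are preserved). The outline is a single polygon with 4 vertices. Extrusion per mm of travel: 0.8 × 0.15 / (π × 0.875²) = 0.049890. Accumulating E over each segment gives final E = 3.8907.

G0 X-7.01 Y19.26 Z12.75
G1 X0.00 Y0.00 E1.0226
G1 X17.38 Y6.33 E1.9454
G1 X10.37 Y25.59 E2.9679
G1 X-7.01 Y19.26 E3.8907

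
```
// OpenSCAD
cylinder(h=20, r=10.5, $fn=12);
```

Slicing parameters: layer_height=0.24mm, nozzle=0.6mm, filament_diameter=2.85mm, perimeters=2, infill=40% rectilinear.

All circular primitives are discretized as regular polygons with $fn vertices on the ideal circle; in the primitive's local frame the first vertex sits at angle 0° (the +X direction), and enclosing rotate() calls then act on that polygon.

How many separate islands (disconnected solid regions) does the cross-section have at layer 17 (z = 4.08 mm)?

At z = 4.08 mm: the r=10.5 cylinder contributes a regular 12-gon of circumradius 10.5. Overall, the cross-section is a single solid region. Island count = 1.

1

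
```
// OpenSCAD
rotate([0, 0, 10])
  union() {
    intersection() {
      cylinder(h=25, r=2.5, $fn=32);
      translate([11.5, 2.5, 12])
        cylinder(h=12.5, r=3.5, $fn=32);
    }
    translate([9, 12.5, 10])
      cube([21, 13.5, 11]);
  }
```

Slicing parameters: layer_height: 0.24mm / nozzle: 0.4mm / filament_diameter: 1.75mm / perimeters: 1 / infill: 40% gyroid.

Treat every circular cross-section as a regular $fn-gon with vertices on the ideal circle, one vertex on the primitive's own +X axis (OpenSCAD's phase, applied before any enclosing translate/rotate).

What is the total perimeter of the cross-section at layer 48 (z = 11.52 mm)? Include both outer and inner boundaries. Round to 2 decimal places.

At z = 11.52 mm: the r=2.5 cylinder gives a regular 32-gon of circumradius 2.5 (constant along its height) (perimeter = 2·32·2.500·sin(180°/32) = 15.68 mm); the cylinder at (11.5, 2.5) does not reach this height (z outside [12, 24.5]); Taking the intersection: at least one operand is absent at this height, so nothing remains; the cube at (9, 12.5) is present — its section is the full 21×13.5 rectangle (perimeter 69.00 mm); Combining (union): only the 21×13.5 cube at (9, 12.5) is present, so the union is just that shape — boundary = 69.00 mm; (rotated 10° about Z; rotation is an isometry so areas/perimeters/island counts are preserved). Overall, the cross-section is a single solid region. Total boundary length (outer) = 69.00 mm.

69.00 mm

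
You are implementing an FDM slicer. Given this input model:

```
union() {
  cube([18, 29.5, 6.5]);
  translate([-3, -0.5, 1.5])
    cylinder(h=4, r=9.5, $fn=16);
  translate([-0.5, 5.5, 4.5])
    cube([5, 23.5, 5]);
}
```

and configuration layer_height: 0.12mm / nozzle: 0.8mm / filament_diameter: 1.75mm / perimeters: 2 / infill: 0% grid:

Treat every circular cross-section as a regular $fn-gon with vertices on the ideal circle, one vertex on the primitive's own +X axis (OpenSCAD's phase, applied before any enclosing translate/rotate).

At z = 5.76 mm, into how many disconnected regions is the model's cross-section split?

1

At z = 5.76 mm: the 18×29.5 cube contributes its full rectangle; the cylinder at (-3, -0.5) does not reach this height (z outside [1.5, 5.5]); the cube at (-0.5, 5.5) (footprint 5×23.5) is included at this height; Taking the union: the regions partially overlap (shared area 105.75 mm²), so overlapping operands fuse into one piece — 1 connected region. The result has 1 disconnected region.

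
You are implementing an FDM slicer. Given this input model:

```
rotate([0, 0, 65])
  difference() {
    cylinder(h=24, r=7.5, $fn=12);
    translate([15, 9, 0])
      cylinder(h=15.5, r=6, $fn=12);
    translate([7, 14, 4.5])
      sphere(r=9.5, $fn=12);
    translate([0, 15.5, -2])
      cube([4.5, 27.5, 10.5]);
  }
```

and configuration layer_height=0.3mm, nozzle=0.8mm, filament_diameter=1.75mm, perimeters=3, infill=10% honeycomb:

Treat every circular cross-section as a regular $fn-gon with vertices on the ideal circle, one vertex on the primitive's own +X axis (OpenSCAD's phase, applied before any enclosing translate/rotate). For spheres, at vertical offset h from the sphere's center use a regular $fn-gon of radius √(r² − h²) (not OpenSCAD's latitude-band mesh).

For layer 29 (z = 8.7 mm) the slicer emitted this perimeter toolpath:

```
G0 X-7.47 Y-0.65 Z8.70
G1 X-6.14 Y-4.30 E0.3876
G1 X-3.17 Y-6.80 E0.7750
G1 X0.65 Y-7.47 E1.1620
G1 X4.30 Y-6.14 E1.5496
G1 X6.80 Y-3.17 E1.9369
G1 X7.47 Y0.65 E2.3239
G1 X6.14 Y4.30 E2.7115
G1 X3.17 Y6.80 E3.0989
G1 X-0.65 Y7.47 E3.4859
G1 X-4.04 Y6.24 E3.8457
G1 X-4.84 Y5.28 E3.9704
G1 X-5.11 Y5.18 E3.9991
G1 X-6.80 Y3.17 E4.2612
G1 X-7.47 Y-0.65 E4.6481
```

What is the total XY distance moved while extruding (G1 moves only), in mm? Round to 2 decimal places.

Sum the Euclidean lengths of each G1 segment: total = 46.58 mm.

46.58 mm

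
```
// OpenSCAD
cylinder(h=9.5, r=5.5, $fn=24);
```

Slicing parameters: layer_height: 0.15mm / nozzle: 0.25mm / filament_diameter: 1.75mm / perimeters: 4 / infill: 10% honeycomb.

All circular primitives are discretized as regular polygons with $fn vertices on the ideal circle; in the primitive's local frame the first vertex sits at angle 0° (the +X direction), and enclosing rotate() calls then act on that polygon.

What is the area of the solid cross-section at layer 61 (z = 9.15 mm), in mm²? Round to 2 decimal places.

At z = 9.15 mm: the cylinder: section is a regular 24-gon, circumradius r=5.5 (area = (24/2)·5.500²·sin(360°/24) = 93.95 mm²). Overall, the cross-section is a single solid region. Net area = 93.95 mm².

93.95 mm²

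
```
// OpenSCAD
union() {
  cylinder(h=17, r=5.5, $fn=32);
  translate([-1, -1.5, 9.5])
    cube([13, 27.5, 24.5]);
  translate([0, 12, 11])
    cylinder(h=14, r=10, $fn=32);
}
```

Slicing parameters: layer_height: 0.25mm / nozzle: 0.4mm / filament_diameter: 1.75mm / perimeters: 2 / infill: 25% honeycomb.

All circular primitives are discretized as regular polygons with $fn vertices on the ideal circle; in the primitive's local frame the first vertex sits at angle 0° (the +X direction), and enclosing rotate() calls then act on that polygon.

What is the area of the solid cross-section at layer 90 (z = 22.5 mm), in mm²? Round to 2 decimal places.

At z = 22.5 mm: the cylinder is not intersected at this z (z outside [0, 17]); the 13×27.5 cube at (-1, -1.5) contributes its full rectangle (area 357.50 mm²); the r=10 cylinder at (0, 12) contributes a regular 32-gon of circumradius 10 (area = (32/2)·10.000²·sin(360°/32) = 312.14 mm²); Taking the union: the regions partially overlap — summed areas 669.64 mm² minus the doubly-counted overlap 175.97 mm² gives 493.67 mm² — area = 493.67 mm². Overall, the cross-section is a single solid region. Net area = 493.67 mm².

493.67 mm²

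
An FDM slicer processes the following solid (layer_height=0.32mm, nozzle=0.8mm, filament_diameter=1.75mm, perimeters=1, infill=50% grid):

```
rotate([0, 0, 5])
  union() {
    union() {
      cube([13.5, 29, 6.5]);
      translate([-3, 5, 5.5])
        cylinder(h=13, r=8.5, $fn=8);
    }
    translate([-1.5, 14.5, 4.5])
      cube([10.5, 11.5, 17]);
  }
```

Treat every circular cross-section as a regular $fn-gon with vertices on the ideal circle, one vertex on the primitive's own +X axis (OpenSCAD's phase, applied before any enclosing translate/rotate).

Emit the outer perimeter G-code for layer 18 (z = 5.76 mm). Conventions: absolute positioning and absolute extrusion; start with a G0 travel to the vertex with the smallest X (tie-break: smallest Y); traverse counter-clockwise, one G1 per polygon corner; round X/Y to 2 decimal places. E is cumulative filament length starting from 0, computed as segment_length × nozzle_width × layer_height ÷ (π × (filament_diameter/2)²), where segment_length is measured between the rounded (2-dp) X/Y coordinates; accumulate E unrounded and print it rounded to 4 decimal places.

G0 X-11.89 Y3.98 Z5.76
G1 X-8.89 Y-1.79 E0.6922
G1 X-2.68 Y-3.75 E1.3852
G1 X3.09 Y-0.74 E2.0779
G1 X3.42 Y0.30 E2.1940
G1 X13.45 Y1.18 E3.2656
G1 X10.92 Y30.07 E6.3522
G1 X-2.53 Y28.89 E7.7893
G1 X-2.27 Y25.90 E8.1087
G1 X-3.76 Y25.77 E8.2679
G1 X-2.76 Y14.31 E9.4922
G1 X-1.26 Y14.44 E9.6525
G1 X-1.07 Y12.21 E9.8907
G1 X-4.17 Y13.19 E10.2367
G1 X-9.94 Y10.18 E10.9294
G1 X-11.89 Y3.98 E11.6211

At z = 5.76 mm: the cube (footprint 13.5×29) is included at this height; the cylinder at (-3, 5): section is a regular 8-gon, circumradius r=8.5; Taking the union: the regions partially overlap (shared area 49.77 mm²), so overlapping operands fuse into one piece — 1 connected region; the 10.5×11.5 cube at (-1.5, 14.5) contributes its full rectangle; Merging all regions: the regions partially overlap (shared area 103.50 mm²), so overlapping operands fuse into one piece — 1 connected region; (rotated 5° about Z; rotation is an isometry so areas/perimeters/island counts are preserved). The outline is a single polygon with 15 vertices. Extrusion per mm of travel: 0.8 × 0.32 / (π × 0.875²) = 0.106432. Accumulating E over each segment gives final E = 11.6211.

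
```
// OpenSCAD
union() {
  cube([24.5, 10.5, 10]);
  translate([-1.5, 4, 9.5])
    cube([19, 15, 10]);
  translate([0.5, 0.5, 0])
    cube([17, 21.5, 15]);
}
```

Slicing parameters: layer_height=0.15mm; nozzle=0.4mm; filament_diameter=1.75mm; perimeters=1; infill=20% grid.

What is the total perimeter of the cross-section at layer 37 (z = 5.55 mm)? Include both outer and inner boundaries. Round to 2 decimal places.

At z = 5.55 mm: the cube (footprint 24.5×10.5) is included at this height (perimeter 70.00 mm); the cube at (-1.5, 4) does not reach this height (z outside [9.5, 19.5]); the 17×21.5 cube at (0.5, 0.5) contributes its full rectangle (perimeter 77.00 mm); Taking the union: the regions partially overlap (shared area 170.00 mm²), so the edge portions inside another operand are dropped and the merged outline is re-measured after clipping — boundary = 93.00 mm. Overall, the cross-section is a single solid region. Total boundary length (outer) = 93.00 mm.

93.00 mm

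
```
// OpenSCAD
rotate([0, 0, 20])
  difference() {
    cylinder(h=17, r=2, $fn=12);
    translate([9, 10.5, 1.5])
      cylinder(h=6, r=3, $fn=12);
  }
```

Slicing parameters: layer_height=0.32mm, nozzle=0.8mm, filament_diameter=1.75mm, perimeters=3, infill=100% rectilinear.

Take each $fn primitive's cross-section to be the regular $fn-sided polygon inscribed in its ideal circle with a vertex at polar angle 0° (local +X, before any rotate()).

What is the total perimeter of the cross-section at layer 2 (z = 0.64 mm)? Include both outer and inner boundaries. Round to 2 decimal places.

12.42 mm

At z = 0.64 mm: the cylinder: section is a regular 12-gon, circumradius r=2 (perimeter = 2·12·2.000·sin(180°/12) = 12.42 mm); the cylinder at (9, 10.5) is not intersected at this z (z outside [1.5, 7.5]); After the difference (first − rest): none of the subtracted shapes is present at this height, so the r=2 cylinder is unchanged — boundary = 12.42 mm; (whole slice rotated 20° about Z — lengths, areas and connectivity unchanged). Overall, the cross-section is a single solid region. Total boundary length (outer) = 12.42 mm.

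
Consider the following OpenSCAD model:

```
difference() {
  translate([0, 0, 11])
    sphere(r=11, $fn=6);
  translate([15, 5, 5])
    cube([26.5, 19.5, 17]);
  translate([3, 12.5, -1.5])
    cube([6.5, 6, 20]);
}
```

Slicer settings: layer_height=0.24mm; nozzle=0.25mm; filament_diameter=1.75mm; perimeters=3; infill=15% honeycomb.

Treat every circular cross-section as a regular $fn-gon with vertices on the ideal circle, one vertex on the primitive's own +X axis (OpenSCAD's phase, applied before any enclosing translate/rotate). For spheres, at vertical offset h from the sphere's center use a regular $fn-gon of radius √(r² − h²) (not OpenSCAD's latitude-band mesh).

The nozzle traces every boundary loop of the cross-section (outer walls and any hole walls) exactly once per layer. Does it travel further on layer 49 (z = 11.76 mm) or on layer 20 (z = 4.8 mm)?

layer 49 (z = 11.76 mm)

Layer 49 (z = 11.76): the r=11 sphere contributes a regular 6-gon of circumradius √(11²−0.76²) = 10.974 (perimeter = 2·6·10.974·sin(180°/6) = 65.84 mm); the cube at (15, 5) is present — its section is the full 26.5×19.5 rectangle (perimeter 92.00 mm); the cube at (3, 12.5) (footprint 6.5×6) is included at this height (perimeter 25.00 mm); Taking the first minus the rest: starting from the r=11 sphere, the 26.5×19.5 cube at (15, 5) misses the remaining region (no effect); the 6.5×6 cube at (3, 12.5) misses the remaining region (no effect) — boundary = 65.84 mm. So its perimeter = 65.84 mm. Layer 20 (z = 4.8): the sphere: section is a regular 6-gon, circumradius = √(r²−h²) = √(11²−6.2²) = 9.086 (perimeter = 2·6·9.086·sin(180°/6) = 54.52 mm); the cube at (15, 5) is not intersected at this z (z outside [5, 22]); the cube at (3, 12.5) is present — its section is the full 6.5×6 rectangle (perimeter 25.00 mm); Subtracting the remaining from the first: starting from the r=11 sphere, the 6.5×6 cube at (3, 12.5) misses the remaining region (no effect) — boundary = 54.52 mm. So its perimeter = 54.52 mm. Layer 49 is larger (65.84 vs 54.52 mm).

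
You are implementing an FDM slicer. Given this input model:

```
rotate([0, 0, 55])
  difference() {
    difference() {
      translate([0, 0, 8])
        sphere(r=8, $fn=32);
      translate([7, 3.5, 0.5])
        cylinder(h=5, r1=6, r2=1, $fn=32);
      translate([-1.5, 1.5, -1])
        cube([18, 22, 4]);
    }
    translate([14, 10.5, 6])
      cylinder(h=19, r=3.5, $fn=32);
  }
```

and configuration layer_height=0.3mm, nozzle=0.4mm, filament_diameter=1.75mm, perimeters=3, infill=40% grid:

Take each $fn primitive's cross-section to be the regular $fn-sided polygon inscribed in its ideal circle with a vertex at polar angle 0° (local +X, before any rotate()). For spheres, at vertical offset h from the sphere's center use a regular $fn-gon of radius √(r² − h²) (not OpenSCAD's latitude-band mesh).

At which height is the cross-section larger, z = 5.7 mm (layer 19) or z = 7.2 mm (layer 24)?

Layer 19 (z = 5.7): the sphere: section is a regular 32-gon, circumradius = √(r²−h²) = √(8²−2.3²) = 7.662 (area = (32/2)·7.662²·sin(360°/32) = 183.26 mm²); the cone at (7, 3.5) is absent (z outside [0.5, 5.5]); the cube at (-1.5, 1.5) is absent (z outside [-1, 3]); After the difference (first − rest): none of the subtracted shapes is present at this height, so the r=8 sphere is unchanged — area = 183.26 mm²; the cylinder at (14, 10.5) is not intersected at this z (z outside [6, 25]); After the difference (first − rest): none of the subtracted shapes is present at this height, so the result so far is unchanged — area = 183.26 mm²; (rotated 55° about Z; rotation is an isometry so areas/perimeters/island counts are preserved). So its area = 183.26 mm². Layer 24 (z = 7.2): the r=8 sphere slices to a regular 32-gon of circumradius 7.960 (√(r²−h²) with h=0.8 from center) (area = (32/2)·7.960²·sin(360°/32) = 197.77 mm²); the cone at (7, 3.5) is not intersected at this z (z outside [0.5, 5.5]); the cube at (-1.5, 1.5) is absent (z outside [-1, 3]); Subtracting the remaining from the first: none of the subtracted shapes is present at this height, so the r=8 sphere is unchanged — area = 197.77 mm²; the cylinder at (14, 10.5): section is a regular 32-gon, circumradius r=3.5 (area = (32/2)·3.500²·sin(360°/32) = 38.24 mm²); Subtracting the remaining from the first: starting from that combined region (197.77 mm²), the r=3.5 cylinder at (14, 10.5) misses the remaining region (no effect) — area = 197.77 mm²; (whole slice rotated 55° about Z — lengths, areas and connectivity unchanged). So its area = 197.77 mm². Layer 24 is larger (197.77 vs 183.26 mm²).

layer 24 (z = 7.2 mm)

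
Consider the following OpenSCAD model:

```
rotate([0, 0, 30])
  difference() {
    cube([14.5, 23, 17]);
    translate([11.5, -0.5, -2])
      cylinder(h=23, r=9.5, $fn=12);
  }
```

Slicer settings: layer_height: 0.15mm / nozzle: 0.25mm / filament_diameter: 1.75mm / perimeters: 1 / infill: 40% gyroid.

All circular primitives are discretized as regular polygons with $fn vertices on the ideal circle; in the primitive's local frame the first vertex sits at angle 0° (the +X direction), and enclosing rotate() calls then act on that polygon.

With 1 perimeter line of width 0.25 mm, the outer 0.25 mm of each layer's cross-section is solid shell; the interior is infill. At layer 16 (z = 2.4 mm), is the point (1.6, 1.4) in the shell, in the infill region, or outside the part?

shell

At z = 2.4 mm: the cube (footprint 14.5×23) is included at this height; the r=9.5 cylinder at (11.5, -0.5) gives a regular 12-gon of circumradius 9.5 (constant along its height); Subtracting the remaining from the first: starting from the 14.5×23 cube, the r=9.5 cylinder at (11.5, -0.5) partially overlaps it — only the 88.77 mm² overlap (of its 270.75 mm²) is removed, clipping the outline — 1 connected region; (rotated 30° about Z; rotation is an isometry so areas/perimeters/island counts are preserved). Overall, the cross-section is a single solid region. Undo the 30° rotation: the query point maps to (2.086, 0.412) in the un-rotated model frame. The nearest boundary edge runs (3.27, 4.25)→(2.13, 0.00); distance from the point to it = 0.15 mm. The point is inside the cross-section, 0.15 mm from the nearest boundary — within the 0.25 mm shell band (1 × 0.25).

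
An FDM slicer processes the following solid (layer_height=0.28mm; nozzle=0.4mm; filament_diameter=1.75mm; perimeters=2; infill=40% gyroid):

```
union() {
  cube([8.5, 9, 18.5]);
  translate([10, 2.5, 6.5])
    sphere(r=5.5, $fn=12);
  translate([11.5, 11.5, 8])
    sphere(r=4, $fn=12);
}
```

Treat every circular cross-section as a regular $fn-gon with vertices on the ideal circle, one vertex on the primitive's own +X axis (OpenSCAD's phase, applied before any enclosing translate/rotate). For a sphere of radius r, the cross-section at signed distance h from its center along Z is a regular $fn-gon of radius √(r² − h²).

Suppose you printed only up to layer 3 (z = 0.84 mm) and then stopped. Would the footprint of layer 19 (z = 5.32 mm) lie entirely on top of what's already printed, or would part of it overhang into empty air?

Compare the two slices. At z = 0.84: the 8.5×9 cube contributes its full rectangle (area 76.50 mm²); the sphere at (10, 2.5) does not reach this height (|z−center|=5.660 > r=5.5); the sphere at (11.5, 11.5) is not intersected at this z (|z−center|=7.160 > r=4); Merging all regions: only the 8.5×9 cube is present, so the union is just that shape — area = 76.50 mm². At z = 5.32: the cube (footprint 8.5×9) is included at this height (area 76.50 mm²); the sphere at (10, 2.5): section is a regular 12-gon, circumradius = √(r²−h²) = √(5.5²−1.18²) = 5.372 (area = (12/2)·5.372²·sin(360°/12) = 86.57 mm²); the r=4 sphere at (11.5, 11.5) contributes a regular 12-gon of circumradius √(4²−2.68²) = 2.969 (area = (12/2)·2.969²·sin(360°/12) = 26.45 mm²); Combining (union): the regions partially overlap — summed areas 189.53 mm² minus the doubly-counted overlap 22.73 mm² gives 166.80 mm² — area = 166.80 mm². Checking containment: at z = 5.32 the cross-section extends beyond the z = 0.84 cross-section by about 90.30 mm².

part overhangs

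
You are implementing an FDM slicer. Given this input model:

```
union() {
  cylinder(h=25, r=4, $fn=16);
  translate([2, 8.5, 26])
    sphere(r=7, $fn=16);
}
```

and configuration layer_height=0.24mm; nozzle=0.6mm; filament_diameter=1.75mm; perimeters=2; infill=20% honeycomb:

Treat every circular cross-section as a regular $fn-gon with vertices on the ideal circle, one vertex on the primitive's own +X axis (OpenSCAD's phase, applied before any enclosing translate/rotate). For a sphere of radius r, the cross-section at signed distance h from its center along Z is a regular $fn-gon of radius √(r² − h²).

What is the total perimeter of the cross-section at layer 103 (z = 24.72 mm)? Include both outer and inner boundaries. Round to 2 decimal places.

At z = 24.72 mm: the r=4 cylinder gives a regular 16-gon of circumradius 4 (constant along its height) (perimeter = 2·16·4.000·sin(180°/16) = 24.97 mm); the sphere at (2, 8.5): section is a regular 16-gon, circumradius = √(r²−h²) = √(7²−1.28²) = 6.882 (perimeter = 2·16·6.882·sin(180°/16) = 42.96 mm); Merging all regions: the regions partially overlap (shared area 8.13 mm²), so the edge portions inside another operand are dropped and the merged outline is re-measured after clipping — boundary = 55.19 mm. Overall, the cross-section is a single solid region. Total boundary length (outer) = 55.19 mm.

55.19 mm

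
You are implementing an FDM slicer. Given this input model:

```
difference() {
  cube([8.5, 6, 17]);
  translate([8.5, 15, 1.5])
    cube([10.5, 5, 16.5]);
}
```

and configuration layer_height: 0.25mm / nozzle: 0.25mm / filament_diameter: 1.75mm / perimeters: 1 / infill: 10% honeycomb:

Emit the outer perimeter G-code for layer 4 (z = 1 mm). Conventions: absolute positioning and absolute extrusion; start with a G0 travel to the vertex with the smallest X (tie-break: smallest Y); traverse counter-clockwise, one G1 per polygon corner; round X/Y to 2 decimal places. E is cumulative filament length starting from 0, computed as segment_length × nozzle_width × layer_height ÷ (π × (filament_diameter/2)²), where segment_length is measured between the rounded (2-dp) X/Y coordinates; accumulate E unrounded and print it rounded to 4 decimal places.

G0 X0.00 Y0.00 Z1.00
G1 X8.50 Y0.00 E0.2209
G1 X8.50 Y6.00 E0.3768
G1 X0.00 Y6.00 E0.5976
G1 X0.00 Y0.00 E0.7535

At z = 1 mm: the cube is present — its section is the full 8.5×6 rectangle; the cube at (8.5, 15) is absent (z outside [1.5, 18]); Subtracting the remaining from the first: none of the subtracted shapes is present at this height, so the 8.5×6 cube is unchanged — 1 connected region. The outline is a single polygon with 4 vertices. Extrusion per mm of travel: 0.25 × 0.25 / (π × 0.875²) = 0.025984. Accumulating E over each segment gives final E = 0.7535.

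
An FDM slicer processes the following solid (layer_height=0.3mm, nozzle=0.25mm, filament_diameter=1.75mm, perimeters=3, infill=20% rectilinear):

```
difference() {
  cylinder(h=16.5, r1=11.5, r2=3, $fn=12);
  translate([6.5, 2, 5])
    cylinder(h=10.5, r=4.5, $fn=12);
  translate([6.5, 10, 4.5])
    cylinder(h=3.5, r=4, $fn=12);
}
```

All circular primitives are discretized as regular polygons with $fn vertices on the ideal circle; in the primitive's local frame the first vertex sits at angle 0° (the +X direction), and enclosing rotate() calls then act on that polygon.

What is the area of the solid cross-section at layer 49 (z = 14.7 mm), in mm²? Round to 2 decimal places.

41.80 mm²

At z = 14.7 mm: the cone (r1=11.5→r2=3) has section circumradius 3.927 here — a regular 12-gon (area = (12/2)·3.927²·sin(360°/12) = 46.27 mm²); the cylinder at (6.5, 2): section is a regular 12-gon, circumradius r=4.5 (area = (12/2)·4.500²·sin(360°/12) = 60.75 mm²); the cylinder at (6.5, 10) is not intersected at this z (z outside [4.5, 8]); Taking the first minus the rest: starting from the cone (46.27 mm²), the r=4.5 cylinder at (6.5, 2) partially overlaps it — only the 4.47 mm² overlap (of its 60.75 mm²) is removed, clipping the outline — area = 41.80 mm². Overall, the cross-section is a single solid region. Net area = 41.80 mm².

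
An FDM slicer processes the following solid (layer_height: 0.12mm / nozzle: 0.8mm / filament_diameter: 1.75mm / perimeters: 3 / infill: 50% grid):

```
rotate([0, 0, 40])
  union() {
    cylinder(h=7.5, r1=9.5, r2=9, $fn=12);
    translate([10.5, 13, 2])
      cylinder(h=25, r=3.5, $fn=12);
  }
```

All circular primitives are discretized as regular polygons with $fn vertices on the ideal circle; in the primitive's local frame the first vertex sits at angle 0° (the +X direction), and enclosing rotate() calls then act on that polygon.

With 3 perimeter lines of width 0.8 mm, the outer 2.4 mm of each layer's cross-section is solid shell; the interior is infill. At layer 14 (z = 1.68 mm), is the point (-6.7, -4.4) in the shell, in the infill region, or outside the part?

At z = 1.68 mm: the cone (r1=9.5→r2=9) has section circumradius 9.388 here — a regular 12-gon; the cylinder at (10.5, 13) does not reach this height (z outside [2, 27]); Taking the union: only the cone is present, so the union is just that shape — 1 connected region; (rotated 40° about Z; rotation is an isometry so areas/perimeters/island counts are preserved). Overall, the cross-section is a single solid region. Undo the 40° rotation: the query point maps to (-7.961, 0.936) in the un-rotated model frame. The nearest boundary edge runs (-8.13, 4.69)→(-9.39, 0.00); distance from the point to it = 1.14 mm. The point is inside the cross-section, 1.14 mm from the nearest boundary — within the 2.4 mm shell band (3 × 0.8).

shell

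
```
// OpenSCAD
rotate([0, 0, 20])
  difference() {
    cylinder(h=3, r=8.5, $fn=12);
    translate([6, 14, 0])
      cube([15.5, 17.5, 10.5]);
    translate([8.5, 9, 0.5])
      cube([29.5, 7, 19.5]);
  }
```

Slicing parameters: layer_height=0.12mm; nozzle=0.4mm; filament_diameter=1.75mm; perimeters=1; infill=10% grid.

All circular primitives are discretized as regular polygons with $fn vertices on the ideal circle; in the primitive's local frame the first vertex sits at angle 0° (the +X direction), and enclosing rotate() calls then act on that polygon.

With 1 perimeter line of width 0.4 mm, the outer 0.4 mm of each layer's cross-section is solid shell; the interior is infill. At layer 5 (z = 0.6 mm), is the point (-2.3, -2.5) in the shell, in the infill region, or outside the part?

infill

At z = 0.6 mm: the cylinder: section is a regular 12-gon, circumradius r=8.5; the 15.5×17.5 cube at (6, 14) contributes its full rectangle; the 29.5×7 cube at (8.5, 9) contributes its full rectangle; Taking the first minus the rest: starting from the r=8.5 cylinder, the 15.5×17.5 cube at (6, 14) misses the remaining region (no effect); the 29.5×7 cube at (8.5, 9) misses the remaining region (no effect) — 1 connected region; (rotated 20° about Z; rotation is an isometry so areas/perimeters/island counts are preserved). Overall, the cross-section is a single solid region. Undo the 20° rotation: the query point maps to (-3.016, -1.563) in the un-rotated model frame. The nearest boundary edge runs (-7.36, -4.25)→(-8.50, 0.00); distance from the point to it = 4.89 mm. The point is inside the cross-section and 4.89 mm from the nearest boundary — more than the 0.4 mm shell width (1 × 0.4), so it's in the infill interior.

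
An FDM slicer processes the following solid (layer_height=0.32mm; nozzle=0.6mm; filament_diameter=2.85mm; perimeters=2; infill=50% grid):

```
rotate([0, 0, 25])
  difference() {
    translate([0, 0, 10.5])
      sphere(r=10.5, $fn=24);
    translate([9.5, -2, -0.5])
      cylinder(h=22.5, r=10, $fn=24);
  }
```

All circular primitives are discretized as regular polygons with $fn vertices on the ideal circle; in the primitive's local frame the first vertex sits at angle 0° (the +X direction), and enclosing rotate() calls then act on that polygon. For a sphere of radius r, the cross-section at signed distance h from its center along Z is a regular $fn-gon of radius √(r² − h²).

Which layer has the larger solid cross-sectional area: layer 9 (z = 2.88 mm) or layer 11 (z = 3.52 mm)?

Layer 9 (z = 2.88): the r=10.5 sphere slices to a regular 24-gon of circumradius 7.224 (√(r²−h²) with h=7.62 from center) (area = (24/2)·7.224²·sin(360°/24) = 162.08 mm²); the cylinder at (9.5, -2): section is a regular 24-gon, circumradius r=10 (area = (24/2)·10.000²·sin(360°/24) = 310.58 mm²); Subtracting the remaining from the first: starting from the r=10.5 sphere (162.08 mm²), the r=10 cylinder at (9.5, -2) partially overlaps it — only the 71.60 mm² overlap (of its 310.58 mm²) is removed, clipping the outline — area = 90.48 mm²; (rotated 25° about Z; rotation is an isometry so areas/perimeters/island counts are preserved). So its area = 90.48 mm². Layer 11 (z = 3.52): the r=10.5 sphere contributes a regular 24-gon of circumradius √(10.5²−6.98²) = 7.844 (area = (24/2)·7.844²·sin(360°/24) = 191.10 mm²); the cylinder at (9.5, -2): section is a regular 24-gon, circumradius r=10 (area = (24/2)·10.000²·sin(360°/24) = 310.58 mm²); Taking the first minus the rest: starting from the r=10.5 sphere (191.10 mm²), the r=10 cylinder at (9.5, -2) partially overlaps it — only the 82.77 mm² overlap (of its 310.58 mm²) is removed, clipping the outline — area = 108.33 mm²; (whole slice rotated 25° about Z — lengths, areas and connectivity unchanged). So its area = 108.33 mm². Layer 11 is larger (108.33 vs 90.48 mm²).

layer 11 (z = 3.52 mm)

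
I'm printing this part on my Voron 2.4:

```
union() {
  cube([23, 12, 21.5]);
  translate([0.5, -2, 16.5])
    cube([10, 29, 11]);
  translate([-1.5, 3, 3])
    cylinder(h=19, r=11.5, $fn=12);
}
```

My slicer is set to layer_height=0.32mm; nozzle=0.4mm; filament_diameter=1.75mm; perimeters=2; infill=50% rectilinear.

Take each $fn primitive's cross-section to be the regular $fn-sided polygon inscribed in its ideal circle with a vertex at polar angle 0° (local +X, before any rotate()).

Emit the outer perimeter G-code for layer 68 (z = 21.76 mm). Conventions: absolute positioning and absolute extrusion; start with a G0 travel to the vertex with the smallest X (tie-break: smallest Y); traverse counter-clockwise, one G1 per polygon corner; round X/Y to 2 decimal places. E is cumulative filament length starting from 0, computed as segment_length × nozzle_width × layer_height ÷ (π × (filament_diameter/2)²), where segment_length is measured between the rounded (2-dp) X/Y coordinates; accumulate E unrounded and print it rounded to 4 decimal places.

At z = 21.76 mm: the cube does not reach this height (z outside [0, 21.5]); the cube at (0.5, -2) is present — its section is the full 10×29 rectangle; the cylinder at (-1.5, 3): section is a regular 12-gon, circumradius r=11.5; Taking the union: the regions partially overlap (shared area 120.87 mm²), so overlapping operands fuse into one piece — 1 connected region. The outline is a single polygon with 14 vertices. Extrusion per mm of travel: 0.4 × 0.32 / (π × 0.875²) = 0.053216. Accumulating E over each segment gives final E = 5.5533.

G0 X-13.00 Y3.00 Z21.76
G1 X-11.46 Y-2.75 E0.3168
G1 X-7.25 Y-6.96 E0.6336
G1 X-1.50 Y-8.50 E0.9504
G1 X4.25 Y-6.96 E1.2672
G1 X8.46 Y-2.75 E1.5840
G1 X8.66 Y-2.00 E1.6253
G1 X10.50 Y-2.00 E1.7232
G1 X10.50 Y27.00 E3.2665
G1 X0.50 Y27.00 E3.7987
G1 X0.50 Y13.96 E4.4926
G1 X-1.50 Y14.50 E4.6029
G1 X-7.25 Y12.96 E4.9196
G1 X-11.46 Y8.75 E5.2365
G1 X-13.00 Y3.00 E5.5533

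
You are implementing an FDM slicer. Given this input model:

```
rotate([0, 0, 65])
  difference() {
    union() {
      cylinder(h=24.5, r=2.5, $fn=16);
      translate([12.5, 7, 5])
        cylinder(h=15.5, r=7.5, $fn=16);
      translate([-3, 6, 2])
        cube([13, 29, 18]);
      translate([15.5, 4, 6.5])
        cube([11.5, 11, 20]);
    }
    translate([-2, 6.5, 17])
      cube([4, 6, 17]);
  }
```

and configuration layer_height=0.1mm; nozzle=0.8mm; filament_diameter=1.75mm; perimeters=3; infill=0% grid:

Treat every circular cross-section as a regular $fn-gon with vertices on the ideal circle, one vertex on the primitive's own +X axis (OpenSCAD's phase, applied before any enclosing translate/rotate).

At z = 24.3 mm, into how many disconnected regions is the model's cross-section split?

At z = 24.3 mm: the r=2.5 cylinder gives a regular 16-gon of circumradius 2.5 (constant along its height); the cylinder at (12.5, 7) is not intersected at this z (z outside [5, 20.5]); the cube at (-3, 6) does not reach this height (z outside [2, 20]); the cube at (15.5, 4) (footprint 11.5×11) is included at this height; Combining (union): the 2 present regions are separate (no shared area or edge), so areas and boundary lengths simply add and each stays a separate island — 2 connected regions; the 4×6 cube at (-2, 6.5) contributes its full rectangle; Taking the first minus the rest: starting from that combined region, the 4×6 cube at (-2, 6.5) misses the remaining region (no effect) — 2 connected regions; (whole slice rotated 65° about Z — lengths, areas and connectivity unchanged). The result has 2 disconnected regions.

2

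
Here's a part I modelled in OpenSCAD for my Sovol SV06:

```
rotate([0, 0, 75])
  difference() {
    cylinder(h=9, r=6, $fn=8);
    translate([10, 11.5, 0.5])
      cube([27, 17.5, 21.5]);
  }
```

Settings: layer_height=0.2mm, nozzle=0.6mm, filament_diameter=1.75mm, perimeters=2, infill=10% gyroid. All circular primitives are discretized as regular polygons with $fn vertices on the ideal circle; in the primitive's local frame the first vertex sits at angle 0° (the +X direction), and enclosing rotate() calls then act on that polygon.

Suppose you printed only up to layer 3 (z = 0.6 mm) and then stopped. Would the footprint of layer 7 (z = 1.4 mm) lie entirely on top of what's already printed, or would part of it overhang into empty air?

Compare the two slices. At z = 0.6: the r=6 cylinder gives a regular 8-gon of circumradius 6 (constant along its height) (area = (8/2)·6.000²·sin(360°/8) = 101.82 mm²); the cube at (10, 11.5) is present — its section is the full 27×17.5 rectangle (area 472.50 mm²); Subtracting the remaining from the first: starting from the r=6 cylinder (101.82 mm²), the 27×17.5 cube at (10, 11.5) misses the remaining region (no effect) — area = 101.82 mm²; (rotated 75° about Z; rotation is an isometry so areas/perimeters/island counts are preserved). At z = 1.4: the r=6 cylinder contributes a regular 8-gon of circumradius 6 (area = (8/2)·6.000²·sin(360°/8) = 101.82 mm²); the cube at (10, 11.5) (footprint 27×17.5) is included at this height (area 472.50 mm²); After the difference (first − rest): starting from the r=6 cylinder (101.82 mm²), the 27×17.5 cube at (10, 11.5) misses the remaining region (no effect) — area = 101.82 mm²; (rotated 75° about Z; rotation is an isometry so areas/perimeters/island counts are preserved). Checking containment: the cross-section at z = 1.4 is a subset of the cross-section at z = 0.6.

entirely on top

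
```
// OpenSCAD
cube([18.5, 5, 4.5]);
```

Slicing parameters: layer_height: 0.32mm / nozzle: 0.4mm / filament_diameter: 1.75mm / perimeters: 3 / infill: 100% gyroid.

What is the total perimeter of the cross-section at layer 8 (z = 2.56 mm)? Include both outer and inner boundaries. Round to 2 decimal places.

47.00 mm

At z = 2.56 mm: the cube is present — its section is the full 18.5×5 rectangle (perimeter 47.00 mm). Overall, the cross-section is a single solid region. Total boundary length (outer) = 47.00 mm.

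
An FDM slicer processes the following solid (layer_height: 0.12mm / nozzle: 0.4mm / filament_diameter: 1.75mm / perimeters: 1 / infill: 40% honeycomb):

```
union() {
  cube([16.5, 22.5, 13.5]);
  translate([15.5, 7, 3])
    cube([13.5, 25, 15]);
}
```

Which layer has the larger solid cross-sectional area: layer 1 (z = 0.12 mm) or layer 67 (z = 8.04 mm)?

Layer 1 (z = 0.12): the 16.5×22.5 cube contributes its full rectangle (area 371.25 mm²); the cube at (15.5, 7) does not reach this height (z outside [3, 18]); Combining (union): only the 16.5×22.5 cube is present, so the union is just that shape — area = 371.25 mm². So its area = 371.25 mm². Layer 67 (z = 8.04): the cube is present — its section is the full 16.5×22.5 rectangle (area 371.25 mm²); the cube at (15.5, 7) (footprint 13.5×25) is included at this height (area 337.50 mm²); Merging all regions: the regions partially overlap — summed areas 708.75 mm² minus the doubly-counted overlap 15.50 mm² gives 693.25 mm² — area = 693.25 mm². So its area = 693.25 mm². Layer 67 is larger (693.25 vs 371.25 mm²).

layer 67 (z = 8.04 mm)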